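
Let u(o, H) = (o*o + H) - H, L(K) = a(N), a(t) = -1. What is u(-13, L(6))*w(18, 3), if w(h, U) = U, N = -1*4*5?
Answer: 507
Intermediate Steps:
N = -20 (N = -4*5 = -20)
L(K) = -1
u(o, H) = o**2 (u(o, H) = (o**2 + H) - H = (H + o**2) - H = o**2)
u(-13, L(6))*w(18, 3) = (-13)**2*3 = 169*3 = 507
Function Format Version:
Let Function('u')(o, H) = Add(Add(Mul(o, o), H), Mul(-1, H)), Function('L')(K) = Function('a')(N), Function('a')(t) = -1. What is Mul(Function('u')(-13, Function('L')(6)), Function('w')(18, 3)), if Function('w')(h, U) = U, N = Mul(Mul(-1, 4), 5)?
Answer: 507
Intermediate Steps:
N = -20 (N = Mul(-4, 5) = -20)
Function('L')(K) = -1
Function('u')(o, H) = Pow(o, 2) (Function('u')(o, H) = Add(Add(Pow(o, 2), H), Mul(-1, H)) = Add(Add(H, Pow(o, 2)), Mul(-1, H)) = Pow(o, 2))
Mul(Function('u')(-13, Function('L')(6)), Function('w')(18, 3)) = Mul(Pow(-13, 2), 3) = Mul(169, 3) = 507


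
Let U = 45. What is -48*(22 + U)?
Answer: -3216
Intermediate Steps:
-48*(22 + U) = -48*(22 + 45) = -48*67 = -3216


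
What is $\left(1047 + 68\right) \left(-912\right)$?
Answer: $-1016880$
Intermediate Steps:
$\left(1047 + 68\right) \left(-912\right) = 1115 \left(-912\right) = -1016880$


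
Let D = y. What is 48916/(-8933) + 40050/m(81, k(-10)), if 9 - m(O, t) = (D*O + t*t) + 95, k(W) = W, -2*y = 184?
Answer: 390499/10817863 ≈ 0.036098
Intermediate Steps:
y = -92 (y = -½*184 = -92)
D = -92
m(O, t) = -86 - t² + 92*O (m(O, t) = 9 - ((-92*O + t*t) + 95) = 9 - ((-92*O + t²) + 95) = 9 - ((t² - 92*O) + 95) = 9 - (95 + t² - 92*O) = 9 + (-95 - t² + 92*O) = -86 - t² + 92*O)
48916/(-8933) + 40050/m(81, k(-10)) = 48916/(-8933) + 40050/(-86 - 1*(-10)² + 92*81) = 48916*(-1/8933) + 40050/(-86 - 1*100 + 7452) = -48916/8933 + 40050/(-86 - 100 + 7452) = -48916/8933 + 40050/7266 = -48916/8933 + 40050*(1/7266) = -48916/8933 + 6675/1211 = 390499/10817863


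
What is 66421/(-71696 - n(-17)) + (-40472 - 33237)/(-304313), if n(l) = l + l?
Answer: -14930639415/21807678206 ≈ -0.68465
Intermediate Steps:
n(l) = 2*l
66421/(-71696 - n(-17)) + (-40472 - 33237)/(-304313) = 66421/(-71696 - 2*(-17)) + (-40472 - 33237)/(-304313) = 66421/(-71696 - 1*(-34)) - 73709*(-1/304313) = 66421/(-71696 + 34) + 73709/304313 = 66421/(-71662) + 73709/304313 = 66421*(-1/71662) + 73709/304313 = -66421/71662 + 73709/304313 = -14930639415/21807678206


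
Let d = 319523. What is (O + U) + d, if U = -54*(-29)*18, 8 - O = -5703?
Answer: 353422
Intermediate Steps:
O = 5711 (O = 8 - 1*(-5703) = 8 + 5703 = 5711)
U = 28188 (U = 1566*18 = 28188)
(O + U) + d = (5711 + 28188) + 319523 = 33899 + 319523 = 353422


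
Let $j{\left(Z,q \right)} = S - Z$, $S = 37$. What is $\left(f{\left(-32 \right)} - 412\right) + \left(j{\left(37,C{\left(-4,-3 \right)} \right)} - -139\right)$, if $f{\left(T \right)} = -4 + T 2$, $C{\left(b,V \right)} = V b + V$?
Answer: $-341$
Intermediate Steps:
$C{\left(b,V \right)} = V + V b$
$f{\left(T \right)} = -4 + 2 T$
$j{\left(Z,q \right)} = 37 - Z$
$\left(f{\left(-32 \right)} - 412\right) + \left(j{\left(37,C{\left(-4,-3 \right)} \right)} - -139\right) = \left(\left(-4 + 2 \left(-32\right)\right) - 412\right) + \left(\left(37 - 37\right) - -139\right) = \left(\left(-4 - 64\right) - 412\right) + \left(\left(37 - 37\right) + 139\right) = \left(-68 - 412\right) + \left(0 + 139\right) = -480 + 139 = -341$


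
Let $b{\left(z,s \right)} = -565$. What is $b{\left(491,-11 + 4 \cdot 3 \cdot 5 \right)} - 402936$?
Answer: $-403501$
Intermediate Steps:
$b{\left(491,-11 + 4 \cdot 3 \cdot 5 \right)} - 402936 = -565 - 402936 = -403501$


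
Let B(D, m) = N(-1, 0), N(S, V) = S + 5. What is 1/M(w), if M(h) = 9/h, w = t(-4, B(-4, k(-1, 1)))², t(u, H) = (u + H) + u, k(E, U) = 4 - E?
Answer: 16/9 ≈ 1.7778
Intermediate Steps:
N(S, V) = 5 + S
B(D, m) = 4 (B(D, m) = 5 - 1 = 4)
t(u, H) = H + 2*u (t(u, H) = (H + u) + u = H + 2*u)
w = 16 (w = (4 + 2*(-4))² = (4 - 8)² = (-4)² = 16)
1/M(w) = 1/(9/16) = 16/9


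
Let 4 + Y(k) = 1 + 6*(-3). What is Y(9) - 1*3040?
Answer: -3061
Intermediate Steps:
Y(k) = -21 (Y(k) = -4 + (1 + 6*(-3)) = -4 + (1 - 18) = -4 - 17 = -21)
Y(9) - 1*3040 = -21 - 1*3040 = -21 - 3040 = -3061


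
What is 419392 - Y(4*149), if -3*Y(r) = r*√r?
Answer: 419392 + 1192*√149/3 ≈ 4.2424e+5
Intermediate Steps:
Y(r) = -r^(3/2)/3 (Y(r) = -r*√r/3 = -r^(3/2)/3)
419392 - Y(4*149) = 419392 - (-1)*(4*149)^(3/2)/3 = 419392 - (-1)*596^(3/2)/3 = 419392 - (-1)*1192*√149/3 = 419392 - (-1192)*√149/3 = 419392 + 1192*√149/3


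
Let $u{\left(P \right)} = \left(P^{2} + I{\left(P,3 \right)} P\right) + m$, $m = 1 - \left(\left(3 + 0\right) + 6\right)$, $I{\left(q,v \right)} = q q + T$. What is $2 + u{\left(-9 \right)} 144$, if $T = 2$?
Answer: $-97054$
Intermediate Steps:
$I{\left(q,v \right)} = 2 + q^{2}$ ($I{\left(q,v \right)} = q q + 2 = q^{2} + 2 = 2 + q^{2}$)
$m = -8$ ($m = 1 - \left(3 + 6\right) = 1 - 9 = -8$)
$u{\left(P \right)} = -8 + P^{2} + P \left(2 + P^{2}\right)$ ($u{\left(P \right)} = \left(P^{2} + \left(2 + P^{2}\right) P\right) - 8 = \left(P^{2} + P \left(2 + P^{2}\right)\right) - 8 = -8 + P^{2} + P \left(2 + P^{2}\right)$)
$2 + u{\left(-9 \right)} 144 = 2 + \left(-8 + \left(-9\right)^{2} - 9 \left(2 + \left(-9\right)^{2}\right)\right) 144 = 2 + \left(-8 + 81 - 9 \left(2 + 81\right)\right) 144 = 2 + \left(-8 + 81 - 747\right) 144 = 2 - 97056 = -97054$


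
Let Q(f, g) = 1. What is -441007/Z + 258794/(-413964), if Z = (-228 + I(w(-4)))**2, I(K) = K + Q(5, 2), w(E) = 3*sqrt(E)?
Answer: -5044367399302207/550354628488950 - 1201303068*I/2658949225 ≈ -9.1657 - 0.4518*I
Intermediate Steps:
I(K) = 1 + K (I(K) = K + 1 = 1 + K)
Z = (-227 + 6*I)**2 (Z = (-228 + (1 + 3*sqrt(-4)))**2 = (-228 + (1 + 3*(2*I)))**2 = (-228 + (1 + 6*I))**2 = (-227 + 6*I)**2 ≈ 51493.0 - 2724.0*I)
-441007/Z + 258794/(-413964) = -441007*(51493 + 2724*I)/2658949225 + 258794/(-413964) = -441007*(51493 + 2724*I)/2658949225 + 258794*(-1/413964) = -441007*(51493 + 2724*I)/2658949225 - 129397/206982 = -129397/206982 - 441007*(51493 + 2724*I)/2658949225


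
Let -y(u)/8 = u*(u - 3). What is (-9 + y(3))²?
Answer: 81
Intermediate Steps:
y(u) = -8*u*(-3 + u) (y(u) = -8*u*(u - 3) = -8*u*(-3 + u))
(-9 + y(3))² = (-9 + 8*3*(3 - 1*3))² = (-9 + 8*3*(3 - 3))² = (-9 + 8*3*0)² = (-9 + 0)² = (-9)² = 81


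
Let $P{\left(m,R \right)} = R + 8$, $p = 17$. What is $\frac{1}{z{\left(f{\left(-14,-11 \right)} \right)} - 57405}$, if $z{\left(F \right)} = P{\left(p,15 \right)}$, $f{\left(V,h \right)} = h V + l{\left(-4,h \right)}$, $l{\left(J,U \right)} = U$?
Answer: $- \frac{1}{57382} \approx -1.7427 \cdot 10^{-5}$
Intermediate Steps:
$P{\left(m,R \right)} = 8 + R$
$f{\left(V,h \right)} = h + V h$ ($f{\left(V,h \right)} = h V + h = V h + h = h + V h$)
$z{\left(F \right)} = 23$ ($z{\left(F \right)} = 8 + 15 = 23$)
$\frac{1}{z{\left(f{\left(-14,-11 \right)} \right)} - 57405} = \frac{1}{23 - 57405} = \frac{1}{-57382} = - \frac{1}{57382}$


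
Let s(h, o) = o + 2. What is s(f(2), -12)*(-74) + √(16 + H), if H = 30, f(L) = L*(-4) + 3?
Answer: 740 + √46 ≈ 746.78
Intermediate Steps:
f(L) = 3 - 4*L (f(L) = -4*L + 3 = 3 - 4*L)
s(h, o) = 2 + o
s(f(2), -12)*(-74) + √(16 + H) = (2 - 12)*(-74) + √(16 + 30) = -10*(-74) + √46 = 740 + √46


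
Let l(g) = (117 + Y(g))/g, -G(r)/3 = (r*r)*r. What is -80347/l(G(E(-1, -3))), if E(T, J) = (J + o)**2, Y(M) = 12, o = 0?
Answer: 58572963/43 ≈ 1.3622e+6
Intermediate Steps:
E(T, J) = J**2 (E(T, J) = (J + 0)**2 = J**2)
G(r) = -3*r**3 (G(r) = -3*r*r*r = -3*r**2*r = -3*r**3)
l(g) = 129/g (l(g) = (117 + 12)/g = 129/g)
-80347/l(G(E(-1, -3))) = -80347/(129/((-3*((-3)**2)**3))) = -80347/(129/((-3*9**3))) = -80347/(129/((-3*729))) = -80347/(129/(-2187)) = -80347/(129*(-1/2187)) = -80347/(-43/729) = -80347*(-729/43) = 58572963/43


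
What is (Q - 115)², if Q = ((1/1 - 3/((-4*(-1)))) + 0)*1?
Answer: 210681/16 ≈ 13168.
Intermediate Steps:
Q = ¼ (Q = ((1*1 - 3/4) + 0)*1 = ((1 - 3*¼) + 0)*1 = ((1 - ¾) + 0)*1 = (¼ + 0)*1 = (¼)*1 = ¼ ≈ 0.25000)
(Q - 115)² = (¼ - 115)² = (-459/4)² = 210681/16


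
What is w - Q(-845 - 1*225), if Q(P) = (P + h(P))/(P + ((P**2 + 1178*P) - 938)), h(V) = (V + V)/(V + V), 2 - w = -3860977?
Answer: 453927578003/117568 ≈ 3.8610e+6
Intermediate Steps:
w = 3860979 (w = 2 - 1*(-3860977) = 2 + 3860977 = 3860979)
h(V) = 1 (h(V) = (2*V)/((2*V)) = (2*V)*(1/(2*V)) = 1)
Q(P) = (1 + P)/(-938 + P**2 + 1179*P) (Q(P) = (P + 1)/(P + ((P**2 + 1178*P) - 938)) = (1 + P)/(P + (-938 + P**2 + 1178*P)) = (1 + P)/(-938 + P**2 + 1179*P))
w - Q(-845 - 1*225) = 3860979 - (1 + (-845 - 1*225))/(-938 + (-845 - 1*225)**2 + 1179*(-845 - 1*225)) = 3860979 - (1 + (-845 - 225))/(-938 + (-845 - 225)**2 + 1179*(-845 - 225)) = 3860979 - (1 - 1070)/(-938 + (-1070)**2 + 1179*(-1070)) = 3860979 - (-1069)/(-938 + 1144900 - 1261530) = 3860979 - (-1069)/(-117568) = 3860979 - (-1)*(-1069)/117568 = 3860979 - 1*1069/117568 = 3860979 - 1069/117568 = 453927578003/117568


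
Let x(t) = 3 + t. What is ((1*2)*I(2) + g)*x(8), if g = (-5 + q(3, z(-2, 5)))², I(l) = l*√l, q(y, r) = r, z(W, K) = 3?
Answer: 44 + 44*√2 ≈ 106.23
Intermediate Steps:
I(l) = l^(3/2)
g = 4 (g = (-5 + 3)² = (-2)² = 4)
((1*2)*I(2) + g)*x(8) = ((1*2)*2^(3/2) + 4)*(3 + 8) = (2*(2*√2) + 4)*11 = (4*√2 + 4)*11 = (4 + 4*√2)*11 = 44 + 44*√2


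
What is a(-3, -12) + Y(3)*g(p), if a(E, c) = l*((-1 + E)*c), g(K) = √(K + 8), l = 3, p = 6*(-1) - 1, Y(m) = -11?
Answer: 133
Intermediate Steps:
p = -7 (p = -6 - 1 = -7)
g(K) = √(8 + K)
a(E, c) = 3*c*(-1 + E) (a(E, c) = 3*((-1 + E)*c) = 3*(c*(-1 + E)) = 3*c*(-1 + E))
a(-3, -12) + Y(3)*g(p) = 3*(-12)*(-1 - 3) - 11*√(8 - 7) = 3*(-12)*(-4) - 11*√1 = 144 - 11*1 = 144 - 11 = 133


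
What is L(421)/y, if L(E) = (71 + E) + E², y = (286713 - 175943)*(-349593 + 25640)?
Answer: -177733/35884273810 ≈ -4.9529e-6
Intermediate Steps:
y = -35884273810 (y = 110770*(-323953) = -35884273810)
L(E) = 71 + E + E²
L(421)/y = (71 + 421 + 421²)/(-35884273810) = (71 + 421 + 177241)*(-1/35884273810) = 177733*(-1/35884273810) = -177733/35884273810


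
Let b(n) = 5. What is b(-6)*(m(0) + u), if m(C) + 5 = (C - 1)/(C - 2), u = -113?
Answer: -1175/2 ≈ -587.50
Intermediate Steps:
m(C) = -5 + (-1 + C)/(-2 + C) (m(C) = -5 + (C - 1)/(C - 2) = -5 + (-1 + C)/(-2 + C))
b(-6)*(m(0) + u) = 5*((9 - 4*0)/(-2 + 0) - 113) = 5*((9 + 0)/(-2) - 113) = 5*(-1/2*9 - 113) = 5*(-9/2 - 113) = 5*(-235/2) = -1175/2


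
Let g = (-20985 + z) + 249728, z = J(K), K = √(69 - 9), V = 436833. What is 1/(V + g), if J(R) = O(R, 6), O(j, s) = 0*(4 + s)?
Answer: 1/665576 ≈ 1.5025e-6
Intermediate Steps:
O(j, s) = 0
K = 2*√15 (K = √60 = 2*√15 ≈ 7.7460)
J(R) = 0
z = 0
g = 228743 (g = (-20985 + 0) + 249728 = -20985 + 249728 = 228743)
1/(V + g) = 1/(436833 + 228743) = 1/665576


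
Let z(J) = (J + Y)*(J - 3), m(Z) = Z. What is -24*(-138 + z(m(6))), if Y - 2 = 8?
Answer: 2160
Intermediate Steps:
Y = 10 (Y = 2 + 8 = 10)
z(J) = (-3 + J)*(10 + J) (z(J) = (J + 10)*(J - 3) = (10 + J)*(-3 + J) = (-3 + J)*(10 + J))
-24*(-138 + z(m(6))) = -24*(-138 + (-30 + 6² + 7*6)) = -24*(-138 + (-30 + 36 + 42)) = -24*(-138 + 48) = -24*(-90) = 2160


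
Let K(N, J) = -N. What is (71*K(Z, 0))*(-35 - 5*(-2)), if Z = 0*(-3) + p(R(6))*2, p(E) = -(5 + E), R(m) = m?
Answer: -39050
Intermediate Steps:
p(E) = -5 - E
Z = -22 (Z = 0*(-3) + (-5 - 1*6)*2 = 0 + (-5 - 6)*2 = 0 - 11*2 = 0 - 22 = -22)
(71*K(Z, 0))*(-35 - 5*(-2)) = (71*(-1*(-22)))*(-35 - 5*(-2)) = (71*22)*(-35 - 1*(-10)) = 1562*(-35 + 10) = 1562*(-25) = -39050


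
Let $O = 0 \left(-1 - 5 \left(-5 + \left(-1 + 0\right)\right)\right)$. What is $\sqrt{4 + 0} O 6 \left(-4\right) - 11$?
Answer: $-11$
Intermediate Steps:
$O = 0$ ($O = 0 \left(-1 - 5 \left(-5 - 1\right)\right) = 0 \left(-1 - -30\right) = 0 \left(-1 + 30\right) = 0 \cdot 29 = 0$)
$\sqrt{4 + 0} O 6 \left(-4\right) - 11 = \sqrt{4 + 0} \cdot 0 \cdot 6 \left(-4\right) - 11 = \sqrt{4} \cdot 0 \left(-24\right) - 11 = 2 \cdot 0 \left(-24\right) - 11 = 0 \left(-24\right) - 11 = 0 - 11 = -11$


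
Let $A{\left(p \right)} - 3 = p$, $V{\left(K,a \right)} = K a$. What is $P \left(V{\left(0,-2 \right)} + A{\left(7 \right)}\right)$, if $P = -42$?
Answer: $-420$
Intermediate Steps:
$A{\left(p \right)} = 3 + p$
$P \left(V{\left(0,-2 \right)} + A{\left(7 \right)}\right) = - 42 \left(0 \left(-2\right) + \left(3 + 7\right)\right) = - 42 \left(0 + 10\right) = \left(-42\right) 10 = -420$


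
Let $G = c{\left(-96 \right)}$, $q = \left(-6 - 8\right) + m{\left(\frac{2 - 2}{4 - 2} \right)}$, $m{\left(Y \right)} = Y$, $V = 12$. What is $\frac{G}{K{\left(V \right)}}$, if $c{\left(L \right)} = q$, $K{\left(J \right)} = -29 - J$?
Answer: $\frac{14}{41} \approx 0.34146$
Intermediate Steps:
$q = -14$ ($q = \left(-6 - 8\right) + \frac{2 - 2}{4 - 2} = -14 + \frac{0}{2} = -14 + 0 \cdot \frac{1}{2} = -14 + 0 = -14$)
$c{\left(L \right)} = -14$
$G = -14$
$\frac{G}{K{\left(V \right)}} = - \frac{14}{-29 - 12} = - \frac{14}{-41} = \left(-14\right) \left(- \frac{1}{41}\right) = \frac{14}{41}$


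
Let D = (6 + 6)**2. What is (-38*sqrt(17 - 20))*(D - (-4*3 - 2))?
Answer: -6004*I*sqrt(3) ≈ -10399.0*I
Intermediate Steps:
D = 144 (D = 12**2 = 144)
(-38*sqrt(17 - 20))*(D - (-4*3 - 2)) = (-38*sqrt(17 - 20))*(144 - (-4*3 - 2)) = (-38*I*sqrt(3))*(144 - (-12 - 2)) = (-38*I*sqrt(3))*(144 - 1*(-14)) = (-38*I*sqrt(3))*(144 + 14) = -38*I*sqrt(3)*158 = -6004*I*sqrt(3)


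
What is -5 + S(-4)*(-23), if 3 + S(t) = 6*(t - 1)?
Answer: 754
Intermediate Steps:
S(t) = -9 + 6*t (S(t) = -3 + 6*(t - 1) = -3 + 6*(-1 + t) = -3 + (-6 + 6*t) = -9 + 6*t)
-5 + S(-4)*(-23) = -5 + (-9 + 6*(-4))*(-23) = -5 + (-9 - 24)*(-23) = -5 - 33*(-23) = -5 + 759 = 754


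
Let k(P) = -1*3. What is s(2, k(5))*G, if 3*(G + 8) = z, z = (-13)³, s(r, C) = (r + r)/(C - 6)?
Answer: 8884/27 ≈ 329.04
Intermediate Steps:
k(P) = -3
s(r, C) = 2*r/(-6 + C) (s(r, C) = (2*r)/(-6 + C) = 2*r/(-6 + C))
z = -2197
G = -2221/3 (G = -8 + (⅓)*(-2197) = -8 - 2197/3 = -2221/3 ≈ -740.33)
s(2, k(5))*G = (2*2/(-6 - 3))*(-2221/3) = (2*2/(-9))*(-2221/3) = (2*2*(-⅑))*(-2221/3) = -4/9*(-2221/3) = 8884/27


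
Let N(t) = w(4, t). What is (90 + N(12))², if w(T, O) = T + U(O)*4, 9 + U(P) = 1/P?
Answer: 30625/9 ≈ 3402.8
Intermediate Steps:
U(P) = -9 + 1/P
w(T, O) = -36 + T + 4/O (w(T, O) = T + (-9 + 1/O)*4 = T + (-36 + 4/O) = -36 + T + 4/O)
N(t) = -32 + 4/t (N(t) = -36 + 4 + 4/t = -32 + 4/t)
(90 + N(12))² = (90 + (-32 + 4/12))² = (90 + (-32 + 4*(1/12)))² = (90 + (-32 + ⅓))² = (90 - 95/3)² = (175/3)² = 30625/9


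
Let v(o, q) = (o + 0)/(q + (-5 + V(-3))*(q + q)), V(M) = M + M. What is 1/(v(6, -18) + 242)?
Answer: 63/15247 ≈ 0.0041320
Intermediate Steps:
V(M) = 2*M
v(o, q) = -o/(21*q) (v(o, q) = (o + 0)/(q + (-5 + 2*(-3))*(q + q)) = o/(q + (-5 - 6)*(2*q)) = o/(q - 22*q) = o/((-21*q)) = o*(-1/(21*q)) = -o/(21*q))
1/(v(6, -18) + 242) = 1/(-1/21*6/(-18) + 242) = 1/(-1/21*6*(-1/18) + 242) = 1/(1/63 + 242) = 1/(15247/63) = 63/15247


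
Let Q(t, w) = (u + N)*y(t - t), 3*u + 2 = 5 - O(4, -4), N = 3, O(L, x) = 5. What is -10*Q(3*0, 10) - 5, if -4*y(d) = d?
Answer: -5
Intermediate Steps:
y(d) = -d/4
u = -⅔ (u = -⅔ + (5 - 1*5)/3 = -⅔ + (5 - 5)/3 = -⅔ + (⅓)*0 = -⅔ + 0 = -⅔ ≈ -0.66667)
Q(t, w) = 0 (Q(t, w) = (-⅔ + 3)*(-(t - t)/4) = 7*(-¼*0)/3 = (7/3)*0 = 0)
-10*Q(3*0, 10) - 5 = -10*0 - 5 = 0 - 5 = -5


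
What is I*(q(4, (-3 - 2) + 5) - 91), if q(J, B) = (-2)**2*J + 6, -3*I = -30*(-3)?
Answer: 2070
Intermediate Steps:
I = -30 (I = -(-10)*(-3) = -1/3*90 = -30)
q(J, B) = 6 + 4*J (q(J, B) = 4*J + 6 = 6 + 4*J)
I*(q(4, (-3 - 2) + 5) - 91) = -30*((6 + 4*4) - 91) = -30*((6 + 16) - 91) = -30*(22 - 91) = -30*(-69) = 2070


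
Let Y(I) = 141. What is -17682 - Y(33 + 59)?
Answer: -17823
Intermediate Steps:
-17682 - Y(33 + 59) = -17682 - 1*141 = -17682 - 141 = -17823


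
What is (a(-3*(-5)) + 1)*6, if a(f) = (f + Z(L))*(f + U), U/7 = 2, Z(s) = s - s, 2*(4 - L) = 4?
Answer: 2616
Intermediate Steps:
L = 2 (L = 4 - 1/2*4 = 4 - 2 = 2)
Z(s) = 0
U = 14 (U = 7*2 = 14)
a(f) = f*(14 + f) (a(f) = (f + 0)*(f + 14) = f*(14 + f))
(a(-3*(-5)) + 1)*6 = ((-3*(-5))*(14 - 3*(-5)) + 1)*6 = (15*(14 + 15) + 1)*6 = (15*29 + 1)*6 = (435 + 1)*6 = 436*6 = 2616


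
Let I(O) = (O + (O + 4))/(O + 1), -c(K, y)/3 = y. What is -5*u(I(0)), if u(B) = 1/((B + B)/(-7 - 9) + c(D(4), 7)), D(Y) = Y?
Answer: 10/43 ≈ 0.23256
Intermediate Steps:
c(K, y) = -3*y
I(O) = (4 + 2*O)/(1 + O) (I(O) = (O + (4 + O))/(1 + O) = (4 + 2*O)/(1 + O))
u(B) = 1/(-21 - B/8) (u(B) = 1/((B + B)/(-7 - 9) - 3*7) = 1/((2*B)/(-16) - 21) = 1/((2*B)*(-1/16) - 21) = 1/(-B/8 - 21) = 1/(-21 - B/8))
-5*u(I(0)) = -(-40)/(168 + 2*(2 + 0)/(1 + 0)) = -(-40)/(168 + 2*2/1) = -(-40)/(168 + 2*1*2) = -(-40)/(168 + 4) = -(-40)/172 = -5*(-2/43) = 10/43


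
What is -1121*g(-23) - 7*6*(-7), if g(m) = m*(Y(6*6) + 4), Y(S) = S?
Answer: 1031614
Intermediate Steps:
g(m) = 40*m (g(m) = m*(6*6 + 4) = m*(36 + 4) = m*40 = 40*m)
-1121*g(-23) - 7*6*(-7) = -44840*(-23) - 7*6*(-7) = -1121*(-920) - 42*(-7) = 1031320 + 294 = 1031614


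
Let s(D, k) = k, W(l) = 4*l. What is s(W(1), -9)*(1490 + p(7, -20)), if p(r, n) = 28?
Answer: -13662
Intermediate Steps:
s(W(1), -9)*(1490 + p(7, -20)) = -9*(1490 + 28) = -9*1518 = -13662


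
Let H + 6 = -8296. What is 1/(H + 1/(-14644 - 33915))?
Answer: -48559/403136819 ≈ -0.00012045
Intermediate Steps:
H = -8302 (H = -6 - 8296 = -8302)
1/(H + 1/(-14644 - 33915)) = 1/(-8302 + 1/(-14644 - 33915)) = 1/(-8302 + 1/(-48559)) = 1/(-8302 - 1/48559) = 1/(-403136819/48559) = -48559/403136819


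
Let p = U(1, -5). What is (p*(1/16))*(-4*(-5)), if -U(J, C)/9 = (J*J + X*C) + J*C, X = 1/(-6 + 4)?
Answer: 135/8 ≈ 16.875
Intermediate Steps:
X = -1/2 (X = 1/(-2) = -1/2 ≈ -0.50000)
U(J, C) = -9*J**2 + 9*C/2 - 9*C*J (U(J, C) = -9*((J*J - C/2) + J*C) = -9*((J**2 - C/2) + C*J) = -9*(J**2 - C/2 + C*J) = -9*J**2 + 9*C/2 - 9*C*J)
p = 27/2 (p = -9*1**2 + (9/2)*(-5) - 9*(-5)*1 = -9*1 - 45/2 + 45 = -9 - 45/2 + 45 = 27/2 ≈ 13.500)
(p*(1/16))*(-4*(-5)) = (27*(1/16)/2)*(-4*(-5)) = (27*(1*(1/16))/2)*20 = ((27/2)*(1/16))*20 = (27/32)*20 = 135/8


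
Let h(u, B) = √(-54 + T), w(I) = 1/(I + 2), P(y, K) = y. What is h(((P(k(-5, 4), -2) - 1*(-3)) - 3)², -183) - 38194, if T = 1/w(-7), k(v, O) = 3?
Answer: -38194 + I*√59 ≈ -38194.0 + 7.6811*I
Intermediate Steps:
w(I) = 1/(2 + I)
T = -5 (T = 1/(1/(2 - 7)) = 1/(1/(-5)) = 1/(-⅕) = -5)
h(u, B) = I*√59 (h(u, B) = √(-54 - 5) = √(-59) = I*√59)
h(((P(k(-5, 4), -2) - 1*(-3)) - 3)², -183) - 38194 = I*√59 - 38194 = -38194 + I*√59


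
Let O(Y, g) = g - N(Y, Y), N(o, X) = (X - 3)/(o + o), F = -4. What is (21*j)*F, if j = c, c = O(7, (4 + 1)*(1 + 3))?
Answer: -1656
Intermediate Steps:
N(o, X) = (-3 + X)/(2*o) (N(o, X) = (-3 + X)/((2*o)) = (-3 + X)*(1/(2*o)) = (-3 + X)/(2*o))
O(Y, g) = g - (-3 + Y)/(2*Y)
c = 138/7 (c = -½ + (4 + 1)*(1 + 3) + (3/2)/7 = -½ + 5*4 + (3/2)*(⅐) = -½ + 20 + 3/14 = 138/7 ≈ 19.714)
j = 138/7 ≈ 19.714
(21*j)*F = (21*(138/7))*(-4) = 414*(-4) = -1656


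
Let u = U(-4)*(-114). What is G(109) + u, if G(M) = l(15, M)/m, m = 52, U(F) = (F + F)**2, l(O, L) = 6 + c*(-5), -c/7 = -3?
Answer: -379491/52 ≈ -7297.9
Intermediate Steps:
c = 21 (c = -7*(-3) = 21)
l(O, L) = -99 (l(O, L) = 6 + 21*(-5) = 6 - 105 = -99)
U(F) = 4*F**2 (U(F) = (2*F)**2 = 4*F**2)
u = -7296 (u = (4*(-4)**2)*(-114) = (4*16)*(-114) = 64*(-114) = -7296)
G(M) = -99/52
G(109) + u = -99/52 - 7296 = -379491/52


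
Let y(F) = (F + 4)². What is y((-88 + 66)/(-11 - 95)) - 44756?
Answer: -125669875/2809 ≈ -44738.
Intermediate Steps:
y(F) = (4 + F)²
y((-88 + 66)/(-11 - 95)) - 44756 = (4 + (-88 + 66)/(-11 - 95))² - 44756 = (4 - 22/(-106))² - 44756 = (4 - 22*(-1/106))² - 44756 = (4 + 11/53)² - 44756 = (223/53)² - 44756 = 49729/2809 - 44756 = -125669875/2809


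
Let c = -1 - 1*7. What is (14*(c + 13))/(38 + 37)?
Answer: 14/15 ≈ 0.93333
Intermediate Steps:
c = -8 (c = -1 - 7 = -8)
(14*(c + 13))/(38 + 37) = (14*(-8 + 13))/(38 + 37) = (14*5)/75 = 70*(1/75) = 14/15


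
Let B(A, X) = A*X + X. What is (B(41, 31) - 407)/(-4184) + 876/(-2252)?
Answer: -1420181/2355592 ≈ -0.60290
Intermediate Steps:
B(A, X) = X + A*X
(B(41, 31) - 407)/(-4184) + 876/(-2252) = (31*(1 + 41) - 407)/(-4184) + 876/(-2252) = (31*42 - 407)*(-1/4184) + 876*(-1/2252) = (1302 - 407)*(-1/4184) - 219/563 = 895*(-1/4184) - 219/563 = -895/4184 - 219/563 = -1420181/2355592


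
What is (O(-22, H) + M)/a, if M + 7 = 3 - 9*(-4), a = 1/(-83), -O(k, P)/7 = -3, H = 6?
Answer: -4399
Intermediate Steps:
O(k, P) = 21 (O(k, P) = -7*(-3) = 21)
a = -1/83 ≈ -0.012048
M = 32 (M = -7 + (3 - 9*(-4)) = -7 + (3 + 36) = -7 + 39 = 32)
(O(-22, H) + M)/a = (21 + 32)/(-1/83) = 53*(-83) = -4399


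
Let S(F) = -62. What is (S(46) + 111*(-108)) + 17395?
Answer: 5345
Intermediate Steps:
(S(46) + 111*(-108)) + 17395 = (-62 + 111*(-108)) + 17395 = (-62 - 11988) + 17395 = -12050 + 17395 = 5345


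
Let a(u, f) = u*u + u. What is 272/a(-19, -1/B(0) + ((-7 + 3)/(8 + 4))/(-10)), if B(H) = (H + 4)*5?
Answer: 136/171 ≈ 0.79532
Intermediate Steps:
B(H) = 20 + 5*H (B(H) = (4 + H)*5 = 20 + 5*H)
a(u, f) = u + u**2 (a(u, f) = u**2 + u = u + u**2)
272/a(-19, -1/B(0) + ((-7 + 3)/(8 + 4))/(-10)) = 272/((-19*(1 - 19))) = 272/((-19*(-18))) = 272/342 = 272*(1/342) = 136/171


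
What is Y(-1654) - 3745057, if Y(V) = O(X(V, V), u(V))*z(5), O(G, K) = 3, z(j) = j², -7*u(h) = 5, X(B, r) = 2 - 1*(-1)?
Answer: -3744982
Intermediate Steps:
X(B, r) = 3 (X(B, r) = 2 + 1 = 3)
u(h) = -5/7 (u(h) = -⅐*5 = -5/7)
Y(V) = 75 (Y(V) = 3*5² = 3*25 = 75)
Y(-1654) - 3745057 = 75 - 3745057 = -3744982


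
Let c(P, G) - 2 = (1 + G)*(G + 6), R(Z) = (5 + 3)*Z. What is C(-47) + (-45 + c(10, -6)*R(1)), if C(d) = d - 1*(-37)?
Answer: -39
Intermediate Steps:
C(d) = 37 + d (C(d) = d + 37 = 37 + d)
R(Z) = 8*Z
c(P, G) = 2 + (1 + G)*(6 + G) (c(P, G) = 2 + (1 + G)*(G + 6) = 2 + (1 + G)*(6 + G))
C(-47) + (-45 + c(10, -6)*R(1)) = (37 - 47) + (-45 + (8 + (-6)**2 + 7*(-6))*(8*1)) = -10 + (-45 + (8 + 36 - 42)*8) = -10 + (-45 + 2*8) = -10 + (-45 + 16) = -10 - 29 = -39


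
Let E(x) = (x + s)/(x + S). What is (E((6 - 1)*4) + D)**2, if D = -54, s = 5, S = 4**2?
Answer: 3682561/1296 ≈ 2841.5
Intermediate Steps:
S = 16
E(x) = (5 + x)/(16 + x) (E(x) = (x + 5)/(x + 16) = (5 + x)/(16 + x))
(E((6 - 1)*4) + D)**2 = ((5 + (6 - 1)*4)/(16 + (6 - 1)*4) - 54)**2 = ((5 + 5*4)/(16 + 5*4) - 54)**2 = ((5 + 20)/(16 + 20) - 54)**2 = (25/36 - 54)**2 = (-1919/36)**2 = 3682561/1296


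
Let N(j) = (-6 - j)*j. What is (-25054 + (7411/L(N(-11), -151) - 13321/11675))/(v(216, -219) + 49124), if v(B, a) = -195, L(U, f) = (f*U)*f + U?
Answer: -73370160484447/143281083023650 ≈ -0.51207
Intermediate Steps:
N(j) = j*(-6 - j)
L(U, f) = U + U*f² (L(U, f) = (U*f)*f + U = U*f² + U = U + U*f²)
(-25054 + (7411/L(N(-11), -151) - 13321/11675))/(v(216, -219) + 49124) = (-25054 + (7411/(((-1*(-11)*(6 - 11))*(1 + (-151)²))) - 13321/11675))/(-195 + 49124) = (-25054 + (7411/(((-1*(-11)*(-5))*(1 + 22801))) - 13321*1/11675))/48929 = (-25054 + (7411/((-55*22802)) - 13321/11675))*(1/48929) = (-25054 + (7411/(-1254110) - 13321/11675))*(1/48929) = (-25054 + (7411*(-1/1254110) - 13321/11675))*(1/48929) = (-25054 + (-7411/1254110 - 13321/11675))*(1/48929) = (-25054 - 3358504547/2928346850)*(1/48929) = -73370160484447/2928346850*1/48929 = -73370160484447/143281083023650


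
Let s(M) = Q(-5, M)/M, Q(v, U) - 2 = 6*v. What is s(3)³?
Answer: -21952/27 ≈ -813.04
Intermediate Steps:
Q(v, U) = 2 + 6*v
s(M) = -28/M (s(M) = (2 + 6*(-5))/M = (2 - 30)/M = -28/M)
s(3)³ = (-28/3)³ = -21952/27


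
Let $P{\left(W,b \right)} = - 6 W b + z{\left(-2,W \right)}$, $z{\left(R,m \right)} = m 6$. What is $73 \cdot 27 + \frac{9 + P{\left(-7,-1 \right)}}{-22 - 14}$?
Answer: $\frac{23677}{12} \approx 1973.1$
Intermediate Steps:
$z{\left(R,m \right)} = 6 m$
$P{\left(W,b \right)} = 6 W - 6 W b$ ($P{\left(W,b \right)} = - 6 W b + 6 W = 6 W - 6 W b$)
$73 \cdot 27 + \frac{9 + P{\left(-7,-1 \right)}}{-22 - 14} = 73 \cdot 27 + \frac{9 + 6 \left(-7\right) \left(1 - -1\right)}{-22 - 14} = 1971 + \frac{9 + 6 \left(-7\right) \left(1 + 1\right)}{-36} = 1971 + \left(9 + 6 \left(-7\right) 2\right) \left(- \frac{1}{36}\right) = 1971 + \left(9 - 84\right) \left(- \frac{1}{36}\right) = 1971 - - \frac{25}{12} = 1971 + \frac{25}{12} = \frac{23677}{12}$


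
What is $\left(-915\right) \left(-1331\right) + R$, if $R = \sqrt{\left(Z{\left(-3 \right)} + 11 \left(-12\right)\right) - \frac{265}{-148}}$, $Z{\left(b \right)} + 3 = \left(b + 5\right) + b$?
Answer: $1217865 + \frac{3 i \sqrt{81659}}{74} \approx 1.2179 \cdot 10^{6} + 11.585 i$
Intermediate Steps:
$Z{\left(b \right)} = 2 + 2 b$ ($Z{\left(b \right)} = -3 + \left(\left(b + 5\right) + b\right) = -3 + \left(\left(5 + b\right) + b\right) = -3 + \left(5 + 2 b\right) = 2 + 2 b$)
$R = \frac{3 i \sqrt{81659}}{74}$ ($R = \sqrt{\left(\left(2 + 2 \left(-3\right)\right) + 11 \left(-12\right)\right) - \frac{265}{-148}} = \sqrt{\left(\left(2 - 6\right) - 132\right) - - \frac{265}{148}} = \sqrt{\left(-4 - 132\right) + \frac{265}{148}} = \sqrt{-136 + \frac{265}{148}} = \sqrt{- \frac{19863}{148}} = \frac{3 i \sqrt{81659}}{74} \approx 11.585 i$)
$\left(-915\right) \left(-1331\right) + R = \left(-915\right) \left(-1331\right) + \frac{3 i \sqrt{81659}}{74} = 1217865 + \frac{3 i \sqrt{81659}}{74}$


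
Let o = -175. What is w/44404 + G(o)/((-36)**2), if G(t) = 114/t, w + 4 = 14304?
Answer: 134924081/419617800 ≈ 0.32154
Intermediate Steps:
w = 14300 (w = -4 + 14304 = 14300)
w/44404 + G(o)/((-36)**2) = 14300/44404 + (114/(-175))/((-36)**2) = 14300*(1/44404) + (114*(-1/175))/1296 = 3575/11101 - 114/175*1/1296 = 3575/11101 - 19/37800 = 134924081/419617800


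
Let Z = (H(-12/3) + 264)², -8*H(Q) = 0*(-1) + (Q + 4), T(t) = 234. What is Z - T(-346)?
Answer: 69462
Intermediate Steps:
H(Q) = -½ - Q/8 (H(Q) = -(0*(-1) + (Q + 4))/8 = -(0 + (4 + Q))/8 = -(4 + Q)/8 = -½ - Q/8)
Z = 69696 (Z = ((-½ - (-3)/(2*3)) + 264)² = ((-½ - ⅛*(-4)) + 264)² = ((-½ + ½) + 264)² = (0 + 264)² = 264² = 69696)
Z - T(-346) = 69696 - 1*234 = 69696 - 234 = 69462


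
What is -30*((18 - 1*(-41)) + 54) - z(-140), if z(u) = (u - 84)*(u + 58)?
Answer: -21758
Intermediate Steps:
z(u) = (-84 + u)*(58 + u)
-30*((18 - 1*(-41)) + 54) - z(-140) = -30*((18 - 1*(-41)) + 54) - (-4872 + (-140)² - 26*(-140)) = -30*((18 + 41) + 54) - (-4872 + 19600 + 3640) = -30*(59 + 54) - 1*18368 = -30*113 - 18368 = -3390 - 18368 = -21758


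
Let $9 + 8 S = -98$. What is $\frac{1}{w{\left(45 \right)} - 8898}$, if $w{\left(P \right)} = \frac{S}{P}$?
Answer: $- \frac{360}{3203387} \approx -0.00011238$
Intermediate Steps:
$S = - \frac{107}{8}$ ($S = - \frac{9}{8} + \frac{1}{8} \left(-98\right) = - \frac{9}{8} - \frac{49}{4} = - \frac{107}{8} \approx -13.375$)
$w{\left(P \right)} = - \frac{107}{8 P}$
$\frac{1}{w{\left(45 \right)} - 8898} = \frac{1}{- \frac{107}{8 \cdot 45} - 8898} = \frac{1}{\left(- \frac{107}{8}\right) \frac{1}{45} - 8898} = \frac{1}{- \frac{107}{360} - 8898} = \frac{1}{- \frac{3203387}{360}} = - \frac{360}{3203387}$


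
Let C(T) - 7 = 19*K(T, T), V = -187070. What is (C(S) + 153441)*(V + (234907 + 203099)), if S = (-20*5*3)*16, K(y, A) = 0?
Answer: 38505627328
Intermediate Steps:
S = -4800 (S = (-5*20*3)*16 = -100*3*16 = -300*16 = -4800)
C(T) = 7 (C(T) = 7 + 19*0 = 7 + 0 = 7)
(C(S) + 153441)*(V + (234907 + 203099)) = (7 + 153441)*(-187070 + (234907 + 203099)) = 153448*(-187070 + 438006) = 153448*250936 = 38505627328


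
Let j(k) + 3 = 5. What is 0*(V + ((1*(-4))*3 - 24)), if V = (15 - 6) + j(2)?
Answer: 0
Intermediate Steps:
j(k) = 2 (j(k) = -3 + 5 = 2)
V = 11 (V = (15 - 6) + 2 = 9 + 2 = 11)
0*(V + ((1*(-4))*3 - 24)) = 0*(11 + ((1*(-4))*3 - 24)) = 0*(11 + (-4*3 - 24)) = 0*(11 + (-12 - 24)) = 0*(11 - 36) = 0*(-25) = 0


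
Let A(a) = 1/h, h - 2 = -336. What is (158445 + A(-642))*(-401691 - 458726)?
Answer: -45533808842293/334 ≈ -1.3633e+11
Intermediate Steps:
h = -334 (h = 2 - 336 = -334)
A(a) = -1/334 (A(a) = 1/(-334) = -1/334)
(158445 + A(-642))*(-401691 - 458726) = (158445 - 1/334)*(-401691 - 458726) = (52920629/334)*(-860417) = -45533808842293/334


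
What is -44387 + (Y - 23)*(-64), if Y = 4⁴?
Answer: -59299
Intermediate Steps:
Y = 256
-44387 + (Y - 23)*(-64) = -44387 + (256 - 23)*(-64) = -44387 + 233*(-64) = -44387 - 14912 = -59299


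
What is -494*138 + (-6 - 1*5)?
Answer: -68183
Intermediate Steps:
-494*138 + (-6 - 1*5) = -68172 + (-6 - 5) = -68172 - 11 = -68183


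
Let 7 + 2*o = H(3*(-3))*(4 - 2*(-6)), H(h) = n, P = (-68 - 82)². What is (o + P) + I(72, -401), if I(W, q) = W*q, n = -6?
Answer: -12847/2 ≈ -6423.5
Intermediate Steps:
P = 22500 (P = (-150)² = 22500)
H(h) = -6
o = -103/2 (o = -7/2 + (-6*(4 - 2*(-6)))/2 = -7/2 + (-6*(4 + 12))/2 = -7/2 + (-6*16)/2 = -7/2 + (½)*(-96) = -7/2 - 48 = -103/2 ≈ -51.500)
(o + P) + I(72, -401) = (-103/2 + 22500) + 72*(-401) = 44897/2 - 28872 = -12847/2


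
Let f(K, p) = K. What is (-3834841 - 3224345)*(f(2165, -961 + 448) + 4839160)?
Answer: -34175813661450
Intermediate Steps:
(-3834841 - 3224345)*(f(2165, -961 + 448) + 4839160) = (-3834841 - 3224345)*(2165 + 4839160) = -7059186*4841325 = -34175813661450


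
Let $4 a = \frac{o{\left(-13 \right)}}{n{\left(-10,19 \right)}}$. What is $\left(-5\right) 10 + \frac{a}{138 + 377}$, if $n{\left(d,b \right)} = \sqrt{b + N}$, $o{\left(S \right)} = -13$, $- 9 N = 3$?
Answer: $-50 - \frac{13 \sqrt{42}}{57680} \approx -50.001$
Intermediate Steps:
$N = - \frac{1}{3}$ ($N = \left(- \frac{1}{9}\right) 3 = - \frac{1}{3} \approx -0.33333$)
$n{\left(d,b \right)} = \sqrt{- \frac{1}{3} + b}$ ($n{\left(d,b \right)} = \sqrt{b - \frac{1}{3}} = \sqrt{- \frac{1}{3} + b}$)
$a = - \frac{13 \sqrt{42}}{112}$ ($a = \frac{\left(-13\right) \frac{1}{\frac{1}{3} \sqrt{-3 + 9 \cdot 19}}}{4} = \frac{\left(-13\right) \frac{1}{\frac{1}{3} \sqrt{-3 + 171}}}{4} = \frac{\left(-13\right) \frac{1}{\frac{1}{3} \sqrt{168}}}{4} = \frac{\left(-13\right) \frac{1}{\frac{1}{3} \cdot 2 \sqrt{42}}}{4} = \frac{\left(-13\right) \frac{1}{\frac{2}{3} \sqrt{42}}}{4} = \frac{\left(-13\right) \frac{\sqrt{42}}{28}}{4} = \frac{\left(- \frac{13}{28}\right) \sqrt{42}}{4} = - \frac{13 \sqrt{42}}{112} \approx -0.75223$)
$\left(-5\right) 10 + \frac{a}{138 + 377} = \left(-5\right) 10 + \frac{\left(- \frac{13}{112}\right) \sqrt{42}}{138 + 377} = -50 + \frac{\left(- \frac{13}{112}\right) \sqrt{42}}{515} = -50 - \frac{13 \sqrt{42}}{57680}$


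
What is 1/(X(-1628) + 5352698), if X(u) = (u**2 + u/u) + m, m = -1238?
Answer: 1/8001845 ≈ 1.2497e-7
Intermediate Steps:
X(u) = -1237 + u**2 (X(u) = (u**2 + u/u) - 1238 = (u**2 + 1) - 1238 = (1 + u**2) - 1238 = -1237 + u**2)
1/(X(-1628) + 5352698) = 1/((-1237 + (-1628)**2) + 5352698) = 1/((-1237 + 2650384) + 5352698) = 1/(2649147 + 5352698) = 1/8001845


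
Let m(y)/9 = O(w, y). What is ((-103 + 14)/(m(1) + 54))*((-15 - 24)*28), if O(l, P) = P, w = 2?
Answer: 4628/3 ≈ 1542.7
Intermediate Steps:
m(y) = 9*y
((-103 + 14)/(m(1) + 54))*((-15 - 24)*28) = ((-103 + 14)/(9*1 + 54))*((-15 - 24)*28) = (-89/(9 + 54))*(-39*28) = -89/63*(-1092) = 4628/3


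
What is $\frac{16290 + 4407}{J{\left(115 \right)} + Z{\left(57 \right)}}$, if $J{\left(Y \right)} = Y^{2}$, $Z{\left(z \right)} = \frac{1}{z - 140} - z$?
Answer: $\frac{1717851}{1092943} \approx 1.5718$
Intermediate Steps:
$Z{\left(z \right)} = \frac{1}{-140 + z} - z$
$\frac{16290 + 4407}{J{\left(115 \right)} + Z{\left(57 \right)}} = \frac{16290 + 4407}{115^{2} + \frac{1 - 57^{2} + 140 \cdot 57}{-140 + 57}} = \frac{20697}{13225 + \frac{1 - 3249 + 7980}{-83}} = \frac{20697}{13225 - \frac{1 - 3249 + 7980}{83}} = \frac{20697}{13225 - \frac{4732}{83}} = \frac{20697}{\frac{1092943}{83}} = 20697 \cdot \frac{83}{1092943} = \frac{1717851}{1092943}$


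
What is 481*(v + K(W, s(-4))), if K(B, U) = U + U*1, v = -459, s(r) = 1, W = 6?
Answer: -219817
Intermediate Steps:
K(B, U) = 2*U (K(B, U) = U + U = 2*U)
481*(v + K(W, s(-4))) = 481*(-459 + 2*1) = 481*(-459 + 2) = 481*(-457) = -219817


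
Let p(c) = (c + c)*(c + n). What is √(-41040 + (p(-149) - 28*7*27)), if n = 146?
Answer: I*√45438 ≈ 213.16*I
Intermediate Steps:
p(c) = 2*c*(146 + c) (p(c) = (c + c)*(c + 146) = (2*c)*(146 + c) = 2*c*(146 + c))
√(-41040 + (p(-149) - 28*7*27)) = √(-41040 + (2*(-149)*(146 - 149) - 28*7*27)) = √(-41040 + (2*(-149)*(-3) - 196*27)) = √(-41040 + (894 - 5292)) = √(-41040 - 4398) = √(-45438) = I*√45438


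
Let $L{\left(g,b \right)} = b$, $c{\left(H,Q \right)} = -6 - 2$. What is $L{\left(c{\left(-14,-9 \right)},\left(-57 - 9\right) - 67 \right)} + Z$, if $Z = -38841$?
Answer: $-38974$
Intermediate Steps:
$c{\left(H,Q \right)} = -8$
$L{\left(c{\left(-14,-9 \right)},\left(-57 - 9\right) - 67 \right)} + Z = \left(\left(-57 - 9\right) - 67\right) - 38841 = \left(-66 - 67\right) - 38841 = -133 - 38841 = -38974$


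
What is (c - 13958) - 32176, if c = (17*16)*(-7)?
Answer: -48038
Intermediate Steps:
c = -1904 (c = 272*(-7) = -1904)
(c - 13958) - 32176 = (-1904 - 13958) - 32176 = -15862 - 32176 = -48038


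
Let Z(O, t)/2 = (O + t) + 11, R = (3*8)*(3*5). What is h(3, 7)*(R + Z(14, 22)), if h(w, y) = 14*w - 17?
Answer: 11350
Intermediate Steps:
R = 360 (R = 24*15 = 360)
h(w, y) = -17 + 14*w
Z(O, t) = 22 + 2*O + 2*t (Z(O, t) = 2*((O + t) + 11) = 2*(11 + O + t) = 22 + 2*O + 2*t)
h(3, 7)*(R + Z(14, 22)) = (-17 + 14*3)*(360 + (22 + 2*14 + 2*22)) = (-17 + 42)*(360 + (22 + 28 + 44)) = 25*(360 + 94) = 25*454 = 11350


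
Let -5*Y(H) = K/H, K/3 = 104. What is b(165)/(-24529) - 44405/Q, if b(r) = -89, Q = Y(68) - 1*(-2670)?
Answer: -92562679217/5564943288 ≈ -16.633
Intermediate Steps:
K = 312 (K = 3*104 = 312)
Y(H) = -312/(5*H)
Q = 226872/85 (Q = -312/5/68 - 1*(-2670) = -312/5*1/68 + 2670 = -78/85 + 2670 = 226872/85 ≈ 2669.1)
b(165)/(-24529) - 44405/Q = -89/(-24529) - 44405/226872/85 = -89*(-1/24529) - 44405*85/226872 = 89/24529 - 3774425/226872 = -92562679217/5564943288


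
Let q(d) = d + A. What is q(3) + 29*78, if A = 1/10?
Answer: 22651/10 ≈ 2265.1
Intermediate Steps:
A = 1/10 ≈ 0.10000
q(d) = 1/10 + d (q(d) = d + 1/10 = 1/10 + d)
q(3) + 29*78 = (1/10 + 3) + 29*78 = 31/10 + 2262 = 22651/10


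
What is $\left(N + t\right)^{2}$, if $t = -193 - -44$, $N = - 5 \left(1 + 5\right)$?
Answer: $32041$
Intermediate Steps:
$N = -30$ ($N = \left(-5\right) 6 = -30$)
$t = -149$ ($t = -193 + 44 = -149$)
$\left(N + t\right)^{2} = \left(-30 - 149\right)^{2} = \left(-179\right)^{2} = 32041$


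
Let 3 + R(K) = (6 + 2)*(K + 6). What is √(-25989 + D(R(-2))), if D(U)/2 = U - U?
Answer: I*√25989 ≈ 161.21*I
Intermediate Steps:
R(K) = 45 + 8*K (R(K) = -3 + (6 + 2)*(K + 6) = -3 + 8*(6 + K) = -3 + (48 + 8*K) = 45 + 8*K)
D(U) = 0 (D(U) = 2*(U - U) = 2*0 = 0)
√(-25989 + D(R(-2))) = √(-25989 + 0) = √(-25989) = I*√25989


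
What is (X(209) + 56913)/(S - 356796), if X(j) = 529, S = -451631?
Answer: -57442/808427 ≈ -0.071054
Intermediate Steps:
(X(209) + 56913)/(S - 356796) = (529 + 56913)/(-451631 - 356796) = 57442/(-808427) = 57442*(-1/808427) = -57442/808427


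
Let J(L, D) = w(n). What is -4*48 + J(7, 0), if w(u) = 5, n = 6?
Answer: -187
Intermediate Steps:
J(L, D) = 5
-4*48 + J(7, 0) = -4*48 + 5 = -192 + 5 = -187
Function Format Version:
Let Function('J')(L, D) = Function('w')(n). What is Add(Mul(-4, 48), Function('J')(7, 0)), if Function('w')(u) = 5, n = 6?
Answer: -187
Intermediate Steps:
Function('J')(L, D) = 5
Add(Mul(-4, 48), Function('J')(7, 0)) = Add(Mul(-4, 48), 5) = Add(-192, 5) = -187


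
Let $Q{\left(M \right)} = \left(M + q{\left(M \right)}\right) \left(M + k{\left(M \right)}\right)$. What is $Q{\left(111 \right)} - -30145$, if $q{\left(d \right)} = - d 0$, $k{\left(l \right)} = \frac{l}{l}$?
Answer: $42577$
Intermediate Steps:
$k{\left(l \right)} = 1$
$q{\left(d \right)} = 0$
$Q{\left(M \right)} = M \left(1 + M\right)$ ($Q{\left(M \right)} = \left(M + 0\right) \left(M + 1\right) = M \left(1 + M\right)$)
$Q{\left(111 \right)} - -30145 = 111 \left(1 + 111\right) - -30145 = 111 \cdot 112 + 30145 = 12432 + 30145 = 42577$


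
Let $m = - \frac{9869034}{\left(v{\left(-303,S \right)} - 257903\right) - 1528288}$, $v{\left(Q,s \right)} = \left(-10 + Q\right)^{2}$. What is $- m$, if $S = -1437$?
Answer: $- \frac{4934517}{844111} \approx -5.8458$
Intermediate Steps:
$m = \frac{4934517}{844111}$ ($m = - \frac{9869034}{\left(\left(-10 - 303\right)^{2} - 257903\right) - 1528288} = - \frac{9869034}{\left(\left(-313\right)^{2} - 257903\right) - 1528288} = - \frac{9869034}{\left(97969 - 257903\right) - 1528288} = - \frac{9869034}{-159934 - 1528288} = - \frac{9869034}{-1688222} = \left(-9869034\right) \left(- \frac{1}{1688222}\right) = \frac{4934517}{844111} \approx 5.8458$)
$- m = \left(-1\right) \frac{4934517}{844111} = - \frac{4934517}{844111}$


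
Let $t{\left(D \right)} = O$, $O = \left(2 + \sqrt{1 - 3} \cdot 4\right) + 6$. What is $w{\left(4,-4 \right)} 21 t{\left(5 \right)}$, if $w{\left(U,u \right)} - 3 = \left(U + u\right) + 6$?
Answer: $1512 + 756 i \sqrt{2} \approx 1512.0 + 1069.1 i$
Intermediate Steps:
$O = 8 + 4 i \sqrt{2}$ ($O = \left(2 + \sqrt{1 + \left(-3 + 0\right)} 4\right) + 6 = \left(2 + \sqrt{1 - 3} \cdot 4\right) + 6 = \left(2 + \sqrt{-2} \cdot 4\right) + 6 = \left(2 + i \sqrt{2} \cdot 4\right) + 6 = \left(2 + 4 i \sqrt{2}\right) + 6 = 8 + 4 i \sqrt{2} \approx 8.0 + 5.6569 i$)
$t{\left(D \right)} = 8 + 4 i \sqrt{2}$
$w{\left(U,u \right)} = 9 + U + u$ ($w{\left(U,u \right)} = 3 + \left(\left(U + u\right) + 6\right) = 3 + \left(6 + U + u\right) = 9 + U + u$)
$w{\left(4,-4 \right)} 21 t{\left(5 \right)} = \left(9 + 4 - 4\right) 21 \left(8 + 4 i \sqrt{2}\right) = 9 \cdot 21 \left(8 + 4 i \sqrt{2}\right) = 189 \left(8 + 4 i \sqrt{2}\right) = 1512 + 756 i \sqrt{2}$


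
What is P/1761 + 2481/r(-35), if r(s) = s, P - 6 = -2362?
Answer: -4451501/61635 ≈ -72.224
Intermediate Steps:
P = -2356 (P = 6 - 2362 = -2356)
P/1761 + 2481/r(-35) = -2356/1761 + 2481/(-35) = -2356*1/1761 + 2481*(-1/35) = -2356/1761 - 2481/35 = -4451501/61635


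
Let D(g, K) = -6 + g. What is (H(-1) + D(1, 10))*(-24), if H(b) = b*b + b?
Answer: 120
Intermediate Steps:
H(b) = b + b**2 (H(b) = b**2 + b = b + b**2)
(H(-1) + D(1, 10))*(-24) = (-(1 - 1) + (-6 + 1))*(-24) = (-1*0 - 5)*(-24) = (0 - 5)*(-24) = -5*(-24) = 120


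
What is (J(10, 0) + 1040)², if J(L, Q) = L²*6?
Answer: 2689600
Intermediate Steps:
J(L, Q) = 6*L²
(J(10, 0) + 1040)² = (6*10² + 1040)² = (6*100 + 1040)² = (600 + 1040)² = 1640² = 2689600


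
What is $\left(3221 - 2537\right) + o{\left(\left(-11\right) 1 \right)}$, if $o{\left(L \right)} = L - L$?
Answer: $684$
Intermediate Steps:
$o{\left(L \right)} = 0$
$\left(3221 - 2537\right) + o{\left(\left(-11\right) 1 \right)} = \left(3221 - 2537\right) + 0 = 684 + 0 = 684$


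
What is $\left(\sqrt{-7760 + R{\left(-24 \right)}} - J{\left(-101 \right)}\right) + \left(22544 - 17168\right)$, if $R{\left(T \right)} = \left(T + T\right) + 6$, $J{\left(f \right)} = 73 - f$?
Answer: $5202 + i \sqrt{7802} \approx 5202.0 + 88.329 i$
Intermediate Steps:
$R{\left(T \right)} = 6 + 2 T$ ($R{\left(T \right)} = 2 T + 6 = 6 + 2 T$)
$\left(\sqrt{-7760 + R{\left(-24 \right)}} - J{\left(-101 \right)}\right) + \left(22544 - 17168\right) = \left(\sqrt{-7760 + \left(6 + 2 \left(-24\right)\right)} - \left(73 - -101\right)\right) + \left(22544 - 17168\right) = \left(\sqrt{-7760 + \left(6 - 48\right)} - \left(73 + 101\right)\right) + \left(22544 - 17168\right) = \left(\sqrt{-7760 - 42} - 174\right) + 5376 = \left(\sqrt{-7802} - 174\right) + 5376 = \left(i \sqrt{7802} - 174\right) + 5376 = \left(-174 + i \sqrt{7802}\right) + 5376 = 5202 + i \sqrt{7802}$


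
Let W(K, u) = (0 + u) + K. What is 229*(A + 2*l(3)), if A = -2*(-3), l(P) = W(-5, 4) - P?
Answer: -458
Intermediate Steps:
W(K, u) = K + u (W(K, u) = u + K = K + u)
l(P) = -1 - P (l(P) = (-5 + 4) - P = -1 - P)
A = 6
229*(A + 2*l(3)) = 229*(6 + 2*(-1 - 1*3)) = 229*(6 + 2*(-1 - 3)) = 229*(6 + 2*(-4)) = 229*(6 - 8) = 229*(-2) = -458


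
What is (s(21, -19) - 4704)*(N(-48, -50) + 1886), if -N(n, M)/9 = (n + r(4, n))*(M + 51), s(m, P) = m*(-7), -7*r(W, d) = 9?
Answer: -11300751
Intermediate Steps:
r(W, d) = -9/7 (r(W, d) = -⅐*9 = -9/7)
s(m, P) = -7*m
N(n, M) = -9*(51 + M)*(-9/7 + n) (N(n, M) = -9*(n - 9/7)*(M + 51) = -9*(-9/7 + n)*(51 + M) = -9*(51 + M)*(-9/7 + n))
(s(21, -19) - 4704)*(N(-48, -50) + 1886) = (-7*21 - 4704)*((4131/7 - 459*(-48) + (81/7)*(-50) - 9*(-50)*(-48)) + 1886) = (-147 - 4704)*((4131/7 + 22032 - 4050/7 - 21600) + 1886) = -4851*(3105/7 + 1886) = -4851*16307/7 = -11300751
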